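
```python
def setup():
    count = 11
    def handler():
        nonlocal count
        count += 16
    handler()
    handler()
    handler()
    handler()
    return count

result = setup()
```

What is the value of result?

Step 1: count starts at 11.
Step 2: handler() is called 4 times, each adding 16.
Step 3: count = 11 + 16 * 4 = 75

The answer is 75.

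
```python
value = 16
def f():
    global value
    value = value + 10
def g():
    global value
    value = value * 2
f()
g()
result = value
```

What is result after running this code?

Step 1: value = 16.
Step 2: f() adds 10: value = 16 + 10 = 26.
Step 3: g() doubles: value = 26 * 2 = 52.
Step 4: result = 52

The answer is 52.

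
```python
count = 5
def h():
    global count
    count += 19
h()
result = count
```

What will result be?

Step 1: count = 5 globally.
Step 2: h() modifies global count: count += 19 = 24.
Step 3: result = 24

The answer is 24.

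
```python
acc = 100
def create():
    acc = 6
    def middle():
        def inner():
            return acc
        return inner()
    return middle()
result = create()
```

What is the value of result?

Step 1: create() defines acc = 6. middle() and inner() have no local acc.
Step 2: inner() checks local (none), enclosing middle() (none), enclosing create() and finds acc = 6.
Step 3: result = 6

The answer is 6.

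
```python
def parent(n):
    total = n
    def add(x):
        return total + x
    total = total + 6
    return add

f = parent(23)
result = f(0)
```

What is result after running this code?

Step 1: parent(23) sets total = 23, then total = 23 + 6 = 29.
Step 2: Closures capture by reference, so add sees total = 29.
Step 3: f(0) returns 29 + 0 = 29

The answer is 29.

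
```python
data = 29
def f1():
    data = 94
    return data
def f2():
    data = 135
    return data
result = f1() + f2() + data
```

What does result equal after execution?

Step 1: Each function shadows global data with its own local.
Step 2: f1() returns 94, f2() returns 135.
Step 3: Global data = 29 is unchanged. result = 94 + 135 + 29 = 258

The answer is 258.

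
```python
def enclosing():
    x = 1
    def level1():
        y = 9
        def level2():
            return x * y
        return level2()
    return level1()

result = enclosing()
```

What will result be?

Step 1: x = 1 in enclosing. y = 9 in level1.
Step 2: level2() reads x = 1 and y = 9 from enclosing scopes.
Step 3: result = 1 * 9 = 9

The answer is 9.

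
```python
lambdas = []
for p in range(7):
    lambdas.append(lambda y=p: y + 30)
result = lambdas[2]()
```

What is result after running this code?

Step 1: Default argument y=p captures p's value at definition time.
Step 2: lambdas[2] was defined when p = 2, so y defaults to 2.
Step 3: result = 2 + 30 = 32 (default arg fixes the late binding issue)

The answer is 32.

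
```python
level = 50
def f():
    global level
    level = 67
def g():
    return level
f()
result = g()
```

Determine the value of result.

Step 1: level = 50.
Step 2: f() sets global level = 67.
Step 3: g() reads global level = 67. result = 67

The answer is 67.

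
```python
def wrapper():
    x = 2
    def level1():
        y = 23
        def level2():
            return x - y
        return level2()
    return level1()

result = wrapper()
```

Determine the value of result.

Step 1: x = 2 in wrapper. y = 23 in level1.
Step 2: level2() reads x = 2 and y = 23 from enclosing scopes.
Step 3: result = 2 - 23 = -21

The answer is -21.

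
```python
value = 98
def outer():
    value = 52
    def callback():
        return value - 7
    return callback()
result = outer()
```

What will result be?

Step 1: outer() shadows global value with value = 52.
Step 2: callback() finds value = 52 in enclosing scope, computes 52 - 7 = 45.
Step 3: result = 45

The answer is 45.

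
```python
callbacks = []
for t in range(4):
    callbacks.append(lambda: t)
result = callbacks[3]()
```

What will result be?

Step 1: The loop creates 4 lambdas, all referencing the same variable t.
Step 2: After the loop, t = 3 (final value).
Step 3: callbacks[3]() looks up t at call time and finds 3. This is the late binding gotcha. result = 3

The answer is 3.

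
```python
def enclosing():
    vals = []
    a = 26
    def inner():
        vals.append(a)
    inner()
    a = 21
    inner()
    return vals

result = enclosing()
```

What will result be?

Step 1: a = 26. inner() appends current a to vals.
Step 2: First inner(): appends 26. Then a = 21.
Step 3: Second inner(): appends 21 (closure sees updated a). result = [26, 21]

The answer is [26, 21].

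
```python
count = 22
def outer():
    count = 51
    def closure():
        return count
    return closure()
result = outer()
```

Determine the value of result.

Step 1: count = 22 globally, but outer() defines count = 51 locally.
Step 2: closure() looks up count. Not in local scope, so checks enclosing scope (outer) and finds count = 51.
Step 3: result = 51

The answer is 51.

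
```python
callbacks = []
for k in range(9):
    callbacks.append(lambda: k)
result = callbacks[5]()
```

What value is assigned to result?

Step 1: The loop creates 9 lambdas, all referencing the same variable k.
Step 2: After the loop, k = 8 (final value).
Step 3: callbacks[5]() looks up k at call time and finds 8. This is the late binding gotcha. result = 8

The answer is 8.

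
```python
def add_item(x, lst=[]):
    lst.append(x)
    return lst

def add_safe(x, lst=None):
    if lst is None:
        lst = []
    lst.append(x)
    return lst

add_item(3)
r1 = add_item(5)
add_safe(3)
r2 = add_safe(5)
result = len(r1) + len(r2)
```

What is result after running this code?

Step 1: add_item shares mutable default: after 2 calls, lst = [3, 5], len = 2.
Step 2: add_safe creates fresh list each time: r2 = [5], len = 1.
Step 3: result = 2 + 1 = 3

The answer is 3.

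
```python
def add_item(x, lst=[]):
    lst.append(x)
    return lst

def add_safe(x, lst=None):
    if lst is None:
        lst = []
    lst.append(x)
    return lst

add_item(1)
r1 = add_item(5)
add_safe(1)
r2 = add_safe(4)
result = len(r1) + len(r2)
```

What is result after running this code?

Step 1: add_item shares mutable default: after 2 calls, lst = [1, 5], len = 2.
Step 2: add_safe creates fresh list each time: r2 = [4], len = 1.
Step 3: result = 2 + 1 = 3

The answer is 3.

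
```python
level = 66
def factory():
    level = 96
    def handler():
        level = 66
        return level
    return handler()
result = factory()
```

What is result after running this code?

Step 1: Three scopes define level: global (66), factory (96), handler (66).
Step 2: handler() has its own local level = 66, which shadows both enclosing and global.
Step 3: result = 66 (local wins in LEGB)

The answer is 66.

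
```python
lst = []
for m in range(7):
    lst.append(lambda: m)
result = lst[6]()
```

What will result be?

Step 1: The loop creates 7 lambdas, all referencing the same variable m.
Step 2: After the loop, m = 6 (final value).
Step 3: lst[6]() looks up m at call time and finds 6. This is the late binding gotcha. result = 6

The answer is 6.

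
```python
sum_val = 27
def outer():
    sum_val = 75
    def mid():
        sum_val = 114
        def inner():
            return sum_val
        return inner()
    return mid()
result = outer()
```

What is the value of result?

Step 1: Three levels of shadowing: global 27, outer 75, mid 114.
Step 2: inner() finds sum_val = 114 in enclosing mid() scope.
Step 3: result = 114

The answer is 114.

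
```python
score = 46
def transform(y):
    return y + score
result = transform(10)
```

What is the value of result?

Step 1: score = 46 is defined globally.
Step 2: transform(10) uses parameter y = 10 and looks up score from global scope = 46.
Step 3: result = 10 + 46 = 56

The answer is 56.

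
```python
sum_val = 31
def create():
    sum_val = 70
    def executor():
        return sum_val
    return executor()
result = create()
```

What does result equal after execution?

Step 1: sum_val = 31 globally, but create() defines sum_val = 70 locally.
Step 2: executor() looks up sum_val. Not in local scope, so checks enclosing scope (create) and finds sum_val = 70.
Step 3: result = 70

The answer is 70.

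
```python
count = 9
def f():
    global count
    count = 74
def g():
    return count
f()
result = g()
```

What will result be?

Step 1: count = 9.
Step 2: f() sets global count = 74.
Step 3: g() reads global count = 74. result = 74

The answer is 74.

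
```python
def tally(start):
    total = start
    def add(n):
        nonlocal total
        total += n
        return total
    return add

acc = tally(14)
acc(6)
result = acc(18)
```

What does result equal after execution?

Step 1: tally(14) creates closure with total = 14.
Step 2: First acc(6): total = 14 + 6 = 20.
Step 3: Second acc(18): total = 20 + 18 = 38. result = 38

The answer is 38.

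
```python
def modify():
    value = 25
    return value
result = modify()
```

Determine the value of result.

Step 1: modify() defines value = 25 in its local scope.
Step 2: return value finds the local variable value = 25.
Step 3: result = 25

The answer is 25.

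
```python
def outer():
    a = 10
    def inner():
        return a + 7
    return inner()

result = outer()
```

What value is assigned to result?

Step 1: outer() defines a = 10.
Step 2: inner() reads a = 10 from enclosing scope, returns 10 + 7 = 17.
Step 3: result = 17

The answer is 17.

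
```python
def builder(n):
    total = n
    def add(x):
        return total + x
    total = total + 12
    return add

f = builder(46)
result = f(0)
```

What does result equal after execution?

Step 1: builder(46) sets total = 46, then total = 46 + 12 = 58.
Step 2: Closures capture by reference, so add sees total = 58.
Step 3: f(0) returns 58 + 0 = 58

The answer is 58.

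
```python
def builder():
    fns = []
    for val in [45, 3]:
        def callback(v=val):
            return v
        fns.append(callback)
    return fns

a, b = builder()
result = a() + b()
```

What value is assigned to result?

Step 1: Default argument v=val captures val at each iteration.
Step 2: a() returns 45 (captured at first iteration), b() returns 3 (captured at second).
Step 3: result = 45 + 3 = 48

The answer is 48.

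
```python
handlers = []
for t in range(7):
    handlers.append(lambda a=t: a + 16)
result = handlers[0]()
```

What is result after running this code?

Step 1: Default argument a=t captures t's value at definition time.
Step 2: handlers[0] was defined when t = 0, so a defaults to 0.
Step 3: result = 0 + 16 = 16 (default arg fixes the late binding issue)

The answer is 16.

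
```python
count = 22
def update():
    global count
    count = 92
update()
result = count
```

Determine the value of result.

Step 1: count = 22 globally.
Step 2: update() declares global count and sets it to 92.
Step 3: After update(), global count = 92. result = 92

The answer is 92.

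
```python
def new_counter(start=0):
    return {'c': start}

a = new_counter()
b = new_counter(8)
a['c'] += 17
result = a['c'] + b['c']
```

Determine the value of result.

Step 1: new_counter() returns a new dict each call (immutable default 0).
Step 2: a = {'c': 0}, b = {'c': 8}.
Step 3: a['c'] += 17 = 17. result = 17 + 8 = 25

The answer is 25.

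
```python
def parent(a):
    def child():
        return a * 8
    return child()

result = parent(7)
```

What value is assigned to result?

Step 1: parent(7) binds parameter a = 7.
Step 2: child() accesses a = 7 from enclosing scope.
Step 3: result = 7 * 8 = 56

The answer is 56.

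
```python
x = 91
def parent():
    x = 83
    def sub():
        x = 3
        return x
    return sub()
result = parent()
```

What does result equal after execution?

Step 1: Three scopes define x: global (91), parent (83), sub (3).
Step 2: sub() has its own local x = 3, which shadows both enclosing and global.
Step 3: result = 3 (local wins in LEGB)

The answer is 3.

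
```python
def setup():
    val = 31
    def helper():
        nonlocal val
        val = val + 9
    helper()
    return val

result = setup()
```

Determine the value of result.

Step 1: setup() sets val = 31.
Step 2: helper() uses nonlocal to modify val in setup's scope: val = 31 + 9 = 40.
Step 3: setup() returns the modified val = 40

The answer is 40.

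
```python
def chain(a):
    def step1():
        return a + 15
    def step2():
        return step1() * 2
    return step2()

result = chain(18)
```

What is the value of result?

Step 1: chain(18) captures a = 18.
Step 2: step2() calls step1() which returns 18 + 15 = 33.
Step 3: step2() returns 33 * 2 = 66

The answer is 66.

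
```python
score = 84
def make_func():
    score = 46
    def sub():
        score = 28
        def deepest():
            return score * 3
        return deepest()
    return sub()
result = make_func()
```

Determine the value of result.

Step 1: deepest() looks up score through LEGB: not local, finds score = 28 in enclosing sub().
Step 2: Returns 28 * 3 = 84.
Step 3: result = 84

The answer is 84.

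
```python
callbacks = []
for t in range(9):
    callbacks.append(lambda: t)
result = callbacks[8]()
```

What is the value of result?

Step 1: The loop creates 9 lambdas, all referencing the same variable t.
Step 2: After the loop, t = 8 (final value).
Step 3: callbacks[8]() looks up t at call time and finds 8. This is the late binding gotcha. result = 8

The answer is 8.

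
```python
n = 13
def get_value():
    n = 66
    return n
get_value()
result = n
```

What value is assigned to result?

Step 1: n = 13 globally.
Step 2: get_value() creates a LOCAL n = 66 (no global keyword!).
Step 3: The global n is unchanged. result = 13

The answer is 13.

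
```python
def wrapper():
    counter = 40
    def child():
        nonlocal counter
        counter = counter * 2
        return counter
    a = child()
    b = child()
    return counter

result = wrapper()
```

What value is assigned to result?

Step 1: counter starts at 40.
Step 2: First child(): counter = 40 * 2 = 80.
Step 3: Second child(): counter = 80 * 2 = 160.
Step 4: result = 160

The answer is 160.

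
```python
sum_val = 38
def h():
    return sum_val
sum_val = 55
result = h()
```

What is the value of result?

Step 1: sum_val is first set to 38, then reassigned to 55.
Step 2: h() is called after the reassignment, so it looks up the current global sum_val = 55.
Step 3: result = 55

The answer is 55.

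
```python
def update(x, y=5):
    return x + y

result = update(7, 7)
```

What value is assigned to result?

Step 1: update(7, 7) overrides default y with 7.
Step 2: Returns 7 + 7 = 14.
Step 3: result = 14

The answer is 14.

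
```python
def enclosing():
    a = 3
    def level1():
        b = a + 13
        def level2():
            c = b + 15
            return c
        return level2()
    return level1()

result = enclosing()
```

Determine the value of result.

Step 1: a = 3. b = a + 13 = 16.
Step 2: c = b + 15 = 16 + 15 = 31.
Step 3: result = 31

The answer is 31.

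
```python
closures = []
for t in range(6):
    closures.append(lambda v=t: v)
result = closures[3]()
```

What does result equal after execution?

Step 1: Default argument v=t captures t's value at each iteration.
Step 2: closures[3] captured v = 3 when t was 3.
Step 3: result = 3

The answer is 3.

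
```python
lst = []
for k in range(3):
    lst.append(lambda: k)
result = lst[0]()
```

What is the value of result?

Step 1: The loop creates 3 lambdas, all referencing the same variable k.
Step 2: After the loop, k = 2 (final value).
Step 3: lst[0]() looks up k at call time and finds 2. This is the late binding gotcha. result = 2

The answer is 2.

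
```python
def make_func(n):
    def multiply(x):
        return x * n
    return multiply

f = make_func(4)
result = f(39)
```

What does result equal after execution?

Step 1: make_func(4) returns multiply closure with n = 4.
Step 2: f(39) computes 39 * 4 = 156.
Step 3: result = 156

The answer is 156.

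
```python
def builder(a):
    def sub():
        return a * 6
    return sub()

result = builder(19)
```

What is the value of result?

Step 1: builder(19) binds parameter a = 19.
Step 2: sub() accesses a = 19 from enclosing scope.
Step 3: result = 19 * 6 = 114

The answer is 114.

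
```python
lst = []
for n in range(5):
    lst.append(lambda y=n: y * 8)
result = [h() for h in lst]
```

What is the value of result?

Step 1: Default arg y=n captures n at each iteration.
Step 2: lst[k] has y defaulting to k, returns k * 8.
Step 3: result = [0, 8, 16, 24, 32]

The answer is [0, 8, 16, 24, 32].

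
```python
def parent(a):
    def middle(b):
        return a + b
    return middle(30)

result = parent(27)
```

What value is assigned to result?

Step 1: parent(27) passes a = 27.
Step 2: middle(30) has b = 30, reads a = 27 from enclosing.
Step 3: result = 27 + 30 = 57

The answer is 57.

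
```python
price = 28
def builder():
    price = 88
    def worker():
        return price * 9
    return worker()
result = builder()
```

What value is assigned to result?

Step 1: builder() shadows global price with price = 88.
Step 2: worker() finds price = 88 in enclosing scope, computes 88 * 9 = 792.
Step 3: result = 792

The answer is 792.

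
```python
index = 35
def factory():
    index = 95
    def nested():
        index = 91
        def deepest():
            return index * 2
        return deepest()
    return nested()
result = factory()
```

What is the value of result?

Step 1: deepest() looks up index through LEGB: not local, finds index = 91 in enclosing nested().
Step 2: Returns 91 * 2 = 182.
Step 3: result = 182

The answer is 182.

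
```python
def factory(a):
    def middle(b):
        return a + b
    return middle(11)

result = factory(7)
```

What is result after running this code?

Step 1: factory(7) passes a = 7.
Step 2: middle(11) has b = 11, reads a = 7 from enclosing.
Step 3: result = 7 + 11 = 18

The answer is 18.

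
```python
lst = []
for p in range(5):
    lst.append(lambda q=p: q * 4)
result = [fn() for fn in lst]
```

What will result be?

Step 1: Default arg q=p captures p at each iteration.
Step 2: lst[k] has q defaulting to k, returns k * 4.
Step 3: result = [0, 4, 8, 12, 16]

The answer is [0, 4, 8, 12, 16].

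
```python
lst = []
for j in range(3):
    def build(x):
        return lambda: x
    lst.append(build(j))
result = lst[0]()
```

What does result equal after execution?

Step 1: build(j) creates a new scope capturing x = j at call time.
Step 2: lst[0] = build(0), so its lambda captures x = 0.
Step 3: result = 0 (closure factory fixes late binding)

The answer is 0.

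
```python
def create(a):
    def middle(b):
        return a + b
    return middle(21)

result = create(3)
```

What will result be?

Step 1: create(3) passes a = 3.
Step 2: middle(21) has b = 21, reads a = 3 from enclosing.
Step 3: result = 3 + 21 = 24

The answer is 24.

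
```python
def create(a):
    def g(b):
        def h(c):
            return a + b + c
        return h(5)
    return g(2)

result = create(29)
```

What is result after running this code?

Step 1: a = 29, b = 2, c = 5 across three nested scopes.
Step 2: h() accesses all three via LEGB rule.
Step 3: result = 29 + 2 + 5 = 36

The answer is 36.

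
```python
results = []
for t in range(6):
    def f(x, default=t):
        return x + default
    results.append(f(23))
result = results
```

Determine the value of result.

Step 1: Default argument default=t is evaluated at function definition time.
Step 2: Each iteration creates f with default = current t value.
Step 3: f(23) returns 23 + default. results = [23, 24, 25, 26, 27, 28]

The answer is [23, 24, 25, 26, 27, 28].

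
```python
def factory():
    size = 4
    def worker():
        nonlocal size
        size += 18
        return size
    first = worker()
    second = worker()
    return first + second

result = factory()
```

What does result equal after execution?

Step 1: size starts at 4.
Step 2: First call: size = 4 + 18 = 22, returns 22.
Step 3: Second call: size = 22 + 18 = 40, returns 40.
Step 4: result = 22 + 40 = 62

The answer is 62.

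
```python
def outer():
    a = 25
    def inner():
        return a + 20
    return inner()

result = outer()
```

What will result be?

Step 1: outer() defines a = 25.
Step 2: inner() reads a = 25 from enclosing scope, returns 25 + 20 = 45.
Step 3: result = 45

The answer is 45.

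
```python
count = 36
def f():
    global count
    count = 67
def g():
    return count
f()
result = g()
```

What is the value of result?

Step 1: count = 36.
Step 2: f() sets global count = 67.
Step 3: g() reads global count = 67. result = 67

The answer is 67.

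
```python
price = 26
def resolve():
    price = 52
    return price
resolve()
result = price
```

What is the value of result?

Step 1: price = 26 globally.
Step 2: resolve() creates a LOCAL price = 52 (no global keyword!).
Step 3: The global price is unchanged. result = 26

The answer is 26.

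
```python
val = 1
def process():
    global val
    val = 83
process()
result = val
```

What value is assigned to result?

Step 1: val = 1 globally.
Step 2: process() declares global val and sets it to 83.
Step 3: After process(), global val = 83. result = 83

The answer is 83.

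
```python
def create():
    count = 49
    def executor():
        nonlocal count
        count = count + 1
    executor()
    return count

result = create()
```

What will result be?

Step 1: create() sets count = 49.
Step 2: executor() uses nonlocal to modify count in create's scope: count = 49 + 1 = 50.
Step 3: create() returns the modified count = 50

The answer is 50.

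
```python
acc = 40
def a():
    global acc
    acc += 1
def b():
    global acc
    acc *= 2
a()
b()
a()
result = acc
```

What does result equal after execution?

Step 1: acc = 40.
Step 2: a(): acc = 40 + 1 = 41.
Step 3: b(): acc = 41 * 2 = 82.
Step 4: a(): acc = 82 + 1 = 83

The answer is 83.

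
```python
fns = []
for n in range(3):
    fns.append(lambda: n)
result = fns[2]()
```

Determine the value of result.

Step 1: The loop creates 3 lambdas, all referencing the same variable n.
Step 2: After the loop, n = 2 (final value).
Step 3: fns[2]() looks up n at call time and finds 2. This is the late binding gotcha. result = 2

The answer is 2.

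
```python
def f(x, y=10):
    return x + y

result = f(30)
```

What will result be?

Step 1: f(30) uses default y = 10.
Step 2: Returns 30 + 10 = 40.
Step 3: result = 40

The answer is 40.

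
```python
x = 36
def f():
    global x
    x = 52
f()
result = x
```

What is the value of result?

Step 1: x = 36 globally.
Step 2: f() declares global x and sets it to 52.
Step 3: After f(), global x = 52. result = 52

The answer is 52.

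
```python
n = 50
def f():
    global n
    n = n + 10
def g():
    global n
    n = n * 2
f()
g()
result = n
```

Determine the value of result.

Step 1: n = 50.
Step 2: f() adds 10: n = 50 + 10 = 60.
Step 3: g() doubles: n = 60 * 2 = 120.
Step 4: result = 120

The answer is 120.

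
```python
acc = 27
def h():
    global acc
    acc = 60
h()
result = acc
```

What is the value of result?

Step 1: acc = 27 globally.
Step 2: h() declares global acc and sets it to 60.
Step 3: After h(), global acc = 60. result = 60

The answer is 60.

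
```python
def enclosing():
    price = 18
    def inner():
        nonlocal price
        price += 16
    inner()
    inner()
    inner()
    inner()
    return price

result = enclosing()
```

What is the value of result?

Step 1: price starts at 18.
Step 2: inner() is called 4 times, each adding 16.
Step 3: price = 18 + 16 * 4 = 82

The answer is 82.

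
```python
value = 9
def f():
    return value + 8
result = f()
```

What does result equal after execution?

Step 1: value = 9 is defined globally.
Step 2: f() looks up value from global scope = 9, then computes 9 + 8 = 17.
Step 3: result = 17

The answer is 17.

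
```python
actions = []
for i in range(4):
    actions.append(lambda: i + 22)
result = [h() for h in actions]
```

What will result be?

Step 1: All lambdas capture i by reference. After the loop, i = 3.
Step 2: Each call returns 3 + 22 = 25.
Step 3: result = [25, 25, 25, 25]

The answer is [25, 25, 25, 25].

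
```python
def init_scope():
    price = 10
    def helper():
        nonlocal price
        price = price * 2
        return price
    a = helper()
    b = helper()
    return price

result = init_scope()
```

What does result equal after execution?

Step 1: price starts at 10.
Step 2: First helper(): price = 10 * 2 = 20.
Step 3: Second helper(): price = 20 * 2 = 40.
Step 4: result = 40

The answer is 40.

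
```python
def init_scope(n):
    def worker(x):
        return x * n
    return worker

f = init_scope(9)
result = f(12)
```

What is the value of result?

Step 1: init_scope(9) creates a closure capturing n = 9.
Step 2: f(12) computes 12 * 9 = 108.
Step 3: result = 108

The answer is 108.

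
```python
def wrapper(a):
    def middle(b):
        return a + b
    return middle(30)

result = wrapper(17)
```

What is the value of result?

Step 1: wrapper(17) passes a = 17.
Step 2: middle(30) has b = 30, reads a = 17 from enclosing.
Step 3: result = 17 + 30 = 47

The answer is 47.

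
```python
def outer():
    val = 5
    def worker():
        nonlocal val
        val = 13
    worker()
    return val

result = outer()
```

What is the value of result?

Step 1: outer() sets val = 5.
Step 2: worker() uses nonlocal to reassign val = 13.
Step 3: result = 13

The answer is 13.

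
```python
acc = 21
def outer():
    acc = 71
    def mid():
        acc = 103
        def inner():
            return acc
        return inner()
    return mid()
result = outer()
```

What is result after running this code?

Step 1: Three levels of shadowing: global 21, outer 71, mid 103.
Step 2: inner() finds acc = 103 in enclosing mid() scope.
Step 3: result = 103

The answer is 103.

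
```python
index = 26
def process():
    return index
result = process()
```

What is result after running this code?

Step 1: index = 26 is defined in the global scope.
Step 2: process() looks up index. No local index exists, so Python checks the global scope via LEGB rule and finds index = 26.
Step 3: result = 26

The answer is 26.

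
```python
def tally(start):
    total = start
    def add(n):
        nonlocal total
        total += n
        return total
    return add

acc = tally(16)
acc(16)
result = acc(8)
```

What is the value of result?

Step 1: tally(16) creates closure with total = 16.
Step 2: First acc(16): total = 16 + 16 = 32.
Step 3: Second acc(8): total = 32 + 8 = 40. result = 40

The answer is 40.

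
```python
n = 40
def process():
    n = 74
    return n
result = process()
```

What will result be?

Step 1: Global n = 40.
Step 2: process() creates local n = 74, shadowing the global.
Step 3: Returns local n = 74. result = 74

The answer is 74.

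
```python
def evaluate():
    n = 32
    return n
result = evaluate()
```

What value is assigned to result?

Step 1: evaluate() defines n = 32 in its local scope.
Step 2: return n finds the local variable n = 32.
Step 3: result = 32

The answer is 32.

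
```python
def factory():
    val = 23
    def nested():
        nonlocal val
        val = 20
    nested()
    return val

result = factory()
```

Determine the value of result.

Step 1: factory() sets val = 23.
Step 2: nested() uses nonlocal to reassign val = 20.
Step 3: result = 20

The answer is 20.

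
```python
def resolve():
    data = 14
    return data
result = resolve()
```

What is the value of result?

Step 1: resolve() defines data = 14 in its local scope.
Step 2: return data finds the local variable data = 14.
Step 3: result = 14

The answer is 14.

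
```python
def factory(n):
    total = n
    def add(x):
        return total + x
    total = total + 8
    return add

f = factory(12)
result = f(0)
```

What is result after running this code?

Step 1: factory(12) sets total = 12, then total = 12 + 8 = 20.
Step 2: Closures capture by reference, so add sees total = 20.
Step 3: f(0) returns 20 + 0 = 20

The answer is 20.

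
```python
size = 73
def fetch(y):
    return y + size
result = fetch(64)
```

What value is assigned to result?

Step 1: size = 73 is defined globally.
Step 2: fetch(64) uses parameter y = 64 and looks up size from global scope = 73.
Step 3: result = 64 + 73 = 137

The answer is 137.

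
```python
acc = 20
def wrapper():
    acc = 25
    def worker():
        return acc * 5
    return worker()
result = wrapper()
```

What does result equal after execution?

Step 1: wrapper() shadows global acc with acc = 25.
Step 2: worker() finds acc = 25 in enclosing scope, computes 25 * 5 = 125.
Step 3: result = 125

The answer is 125.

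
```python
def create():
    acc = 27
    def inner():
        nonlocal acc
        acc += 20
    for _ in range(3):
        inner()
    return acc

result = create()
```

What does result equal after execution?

Step 1: acc = 27.
Step 2: inner() is called 3 times in a loop, each adding 20 via nonlocal.
Step 3: acc = 27 + 20 * 3 = 87

The answer is 87.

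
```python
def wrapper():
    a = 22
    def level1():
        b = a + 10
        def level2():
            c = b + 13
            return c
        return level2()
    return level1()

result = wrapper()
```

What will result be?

Step 1: a = 22. b = a + 10 = 32.
Step 2: c = b + 13 = 32 + 13 = 45.
Step 3: result = 45

The answer is 45.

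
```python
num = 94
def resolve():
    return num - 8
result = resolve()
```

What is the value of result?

Step 1: num = 94 is defined globally.
Step 2: resolve() looks up num from global scope = 94, then computes 94 - 8 = 86.
Step 3: result = 86

The answer is 86.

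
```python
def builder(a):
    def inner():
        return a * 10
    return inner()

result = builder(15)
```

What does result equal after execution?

Step 1: builder(15) binds parameter a = 15.
Step 2: inner() accesses a = 15 from enclosing scope.
Step 3: result = 15 * 10 = 150

The answer is 150.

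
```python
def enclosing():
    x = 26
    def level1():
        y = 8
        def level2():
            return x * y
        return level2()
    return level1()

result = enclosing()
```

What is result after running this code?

Step 1: x = 26 in enclosing. y = 8 in level1.
Step 2: level2() reads x = 26 and y = 8 from enclosing scopes.
Step 3: result = 26 * 8 = 208

The answer is 208.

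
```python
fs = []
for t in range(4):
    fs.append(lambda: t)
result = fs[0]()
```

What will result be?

Step 1: The loop creates 4 lambdas, all referencing the same variable t.
Step 2: After the loop, t = 3 (final value).
Step 3: fs[0]() looks up t at call time and finds 3. This is the late binding gotcha. result = 3

The answer is 3.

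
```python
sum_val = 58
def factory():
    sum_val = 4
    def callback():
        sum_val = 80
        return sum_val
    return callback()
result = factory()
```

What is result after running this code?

Step 1: Three scopes define sum_val: global (58), factory (4), callback (80).
Step 2: callback() has its own local sum_val = 80, which shadows both enclosing and global.
Step 3: result = 80 (local wins in LEGB)

The answer is 80.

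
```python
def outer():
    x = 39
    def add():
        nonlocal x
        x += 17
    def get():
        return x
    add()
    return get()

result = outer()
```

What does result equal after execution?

Step 1: x = 39. add() modifies it via nonlocal, get() reads it.
Step 2: add() makes x = 39 + 17 = 56.
Step 3: get() returns 56. result = 56

The answer is 56.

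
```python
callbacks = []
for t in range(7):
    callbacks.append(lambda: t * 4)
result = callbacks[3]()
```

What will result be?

Step 1: All lambdas reference the same variable t (late binding).
Step 2: After the loop, t = 6. Every lambda returns t * 4.
Step 3: callbacks[3]() = 6 * 4 = 24

The answer is 24.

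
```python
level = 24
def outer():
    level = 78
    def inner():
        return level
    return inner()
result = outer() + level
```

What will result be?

Step 1: Global level = 24. outer() shadows with level = 78.
Step 2: inner() returns enclosing level = 78. outer() = 78.
Step 3: result = 78 + global level (24) = 102

The answer is 102.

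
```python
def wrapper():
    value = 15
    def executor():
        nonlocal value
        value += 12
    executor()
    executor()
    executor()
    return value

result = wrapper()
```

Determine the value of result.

Step 1: value starts at 15.
Step 2: executor() is called 3 times, each adding 12.
Step 3: value = 15 + 12 * 3 = 51

The answer is 51.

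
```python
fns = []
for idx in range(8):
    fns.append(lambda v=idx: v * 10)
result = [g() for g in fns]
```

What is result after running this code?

Step 1: Default arg v=idx captures idx at each iteration.
Step 2: fns[k] has v defaulting to k, returns k * 10.
Step 3: result = [0, 10, 20, 30, 40, 50, 60, 70]

The answer is [0, 10, 20, 30, 40, 50, 60, 70].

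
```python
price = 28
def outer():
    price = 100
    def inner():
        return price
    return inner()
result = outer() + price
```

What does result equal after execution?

Step 1: Global price = 28. outer() shadows with price = 100.
Step 2: inner() returns enclosing price = 100. outer() = 100.
Step 3: result = 100 + global price (28) = 128

The answer is 128.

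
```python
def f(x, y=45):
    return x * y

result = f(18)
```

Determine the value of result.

Step 1: f(18) uses default y = 45.
Step 2: Returns 18 * 45 = 810.
Step 3: result = 810

The answer is 810.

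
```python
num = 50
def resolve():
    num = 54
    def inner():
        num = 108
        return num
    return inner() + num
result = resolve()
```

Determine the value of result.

Step 1: resolve() has local num = 54. inner() has local num = 108.
Step 2: inner() returns its local num = 108.
Step 3: resolve() returns 108 + its own num (54) = 162

The answer is 162.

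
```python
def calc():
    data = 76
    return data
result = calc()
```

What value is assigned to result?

Step 1: calc() defines data = 76 in its local scope.
Step 2: return data finds the local variable data = 76.
Step 3: result = 76

The answer is 76.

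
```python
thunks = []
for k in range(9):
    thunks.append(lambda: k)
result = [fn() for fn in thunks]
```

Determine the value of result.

Step 1: All 9 lambdas share the same variable k.
Step 2: After the loop, k = 8.
Step 3: Each call returns 8. result = [8, 8, 8, 8, 8, 8, 8, 8, 8]

The answer is [8, 8, 8, 8, 8, 8, 8, 8, 8].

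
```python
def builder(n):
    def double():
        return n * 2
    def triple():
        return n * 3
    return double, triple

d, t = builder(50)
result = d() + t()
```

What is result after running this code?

Step 1: Both closures capture the same n = 50.
Step 2: d() = 50 * 2 = 100, t() = 50 * 3 = 150.
Step 3: result = 100 + 150 = 250

The answer is 250.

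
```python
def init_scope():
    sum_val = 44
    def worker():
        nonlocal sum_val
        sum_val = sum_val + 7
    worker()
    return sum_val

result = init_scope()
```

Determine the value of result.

Step 1: init_scope() sets sum_val = 44.
Step 2: worker() uses nonlocal to modify sum_val in init_scope's scope: sum_val = 44 + 7 = 51.
Step 3: init_scope() returns the modified sum_val = 51

The answer is 51.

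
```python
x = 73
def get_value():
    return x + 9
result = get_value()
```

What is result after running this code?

Step 1: x = 73 is defined globally.
Step 2: get_value() looks up x from global scope = 73, then computes 73 + 9 = 82.
Step 3: result = 82

The answer is 82.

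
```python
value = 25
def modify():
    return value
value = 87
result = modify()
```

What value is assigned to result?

Step 1: value is first set to 25, then reassigned to 87.
Step 2: modify() is called after the reassignment, so it looks up the current global value = 87.
Step 3: result = 87

The answer is 87.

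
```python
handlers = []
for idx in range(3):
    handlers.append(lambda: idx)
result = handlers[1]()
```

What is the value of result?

Step 1: The loop creates 3 lambdas, all referencing the same variable idx.
Step 2: After the loop, idx = 2 (final value).
Step 3: handlers[1]() looks up idx at call time and finds 2. This is the late binding gotcha. result = 2

The answer is 2.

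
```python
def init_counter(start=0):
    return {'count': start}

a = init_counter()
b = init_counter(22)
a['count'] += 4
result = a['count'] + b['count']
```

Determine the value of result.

Step 1: init_counter() returns a new dict each call (immutable default 0).
Step 2: a = {'count': 0}, b = {'count': 22}.
Step 3: a['count'] += 4 = 4. result = 4 + 22 = 26

The answer is 26.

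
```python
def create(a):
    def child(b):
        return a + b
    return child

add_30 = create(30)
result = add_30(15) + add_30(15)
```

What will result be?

Step 1: add_30 captures a = 30.
Step 2: add_30(15) = 30 + 15 = 45, called twice.
Step 3: result = 45 + 45 = 90

The answer is 90.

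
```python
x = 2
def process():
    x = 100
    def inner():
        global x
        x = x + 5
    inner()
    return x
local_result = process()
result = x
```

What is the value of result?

Step 1: Global x = 2. process() creates local x = 100.
Step 2: inner() declares global x and adds 5: global x = 2 + 5 = 7.
Step 3: process() returns its local x = 100 (unaffected by inner).
Step 4: result = global x = 7

The answer is 7.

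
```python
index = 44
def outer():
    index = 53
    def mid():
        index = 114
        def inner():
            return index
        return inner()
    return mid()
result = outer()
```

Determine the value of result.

Step 1: Three levels of shadowing: global 44, outer 53, mid 114.
Step 2: inner() finds index = 114 in enclosing mid() scope.
Step 3: result = 114

The answer is 114.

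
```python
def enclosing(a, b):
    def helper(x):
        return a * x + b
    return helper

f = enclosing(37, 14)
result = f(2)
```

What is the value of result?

Step 1: enclosing(37, 14) captures a = 37, b = 14.
Step 2: f(2) computes 37 * 2 + 14 = 88.
Step 3: result = 88

The answer is 88.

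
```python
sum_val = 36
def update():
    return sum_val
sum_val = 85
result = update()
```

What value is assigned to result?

Step 1: sum_val is first set to 36, then reassigned to 85.
Step 2: update() is called after the reassignment, so it looks up the current global sum_val = 85.
Step 3: result = 85

The answer is 85.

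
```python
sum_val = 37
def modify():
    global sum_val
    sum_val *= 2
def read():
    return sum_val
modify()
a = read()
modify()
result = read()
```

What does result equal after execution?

Step 1: sum_val = 37.
Step 2: First modify(): sum_val = 37 * 2 = 74.
Step 3: Second modify(): sum_val = 74 * 2 = 148.
Step 4: read() returns 148

The answer is 148.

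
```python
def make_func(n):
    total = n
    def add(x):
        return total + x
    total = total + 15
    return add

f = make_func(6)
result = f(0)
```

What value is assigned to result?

Step 1: make_func(6) sets total = 6, then total = 6 + 15 = 21.
Step 2: Closures capture by reference, so add sees total = 21.
Step 3: f(0) returns 21 + 0 = 21

The answer is 21.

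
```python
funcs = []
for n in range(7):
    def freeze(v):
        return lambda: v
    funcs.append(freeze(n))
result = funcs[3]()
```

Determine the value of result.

Step 1: freeze(n) creates a new scope capturing v = n at call time.
Step 2: funcs[3] = freeze(3), so its lambda captures v = 3.
Step 3: result = 3 (closure factory fixes late binding)

The answer is 3.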